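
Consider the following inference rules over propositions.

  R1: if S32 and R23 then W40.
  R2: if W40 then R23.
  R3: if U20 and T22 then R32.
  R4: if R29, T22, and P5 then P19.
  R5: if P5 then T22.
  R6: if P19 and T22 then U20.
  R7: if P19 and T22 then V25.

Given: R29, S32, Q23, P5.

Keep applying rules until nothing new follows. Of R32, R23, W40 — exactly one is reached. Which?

R32

P5 holds, so T22 follows (R5).
From R29, T22, and P5, R4 gives P19.
P19 and T22 hold, so U20 follows (R6).
From U20 and T22, R3 gives R32.
W40 would need S32 and R23 (R1), but R23 is never established. R23 would need W40 (R2), but W40 is never established.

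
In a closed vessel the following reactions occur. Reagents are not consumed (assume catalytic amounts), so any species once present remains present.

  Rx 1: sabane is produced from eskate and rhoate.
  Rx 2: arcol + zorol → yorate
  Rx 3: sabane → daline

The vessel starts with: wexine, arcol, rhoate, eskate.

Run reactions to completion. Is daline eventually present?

Yes

eskate and rhoate present → sabane forms (Rx 1).
sabane present → daline forms (Rx 3).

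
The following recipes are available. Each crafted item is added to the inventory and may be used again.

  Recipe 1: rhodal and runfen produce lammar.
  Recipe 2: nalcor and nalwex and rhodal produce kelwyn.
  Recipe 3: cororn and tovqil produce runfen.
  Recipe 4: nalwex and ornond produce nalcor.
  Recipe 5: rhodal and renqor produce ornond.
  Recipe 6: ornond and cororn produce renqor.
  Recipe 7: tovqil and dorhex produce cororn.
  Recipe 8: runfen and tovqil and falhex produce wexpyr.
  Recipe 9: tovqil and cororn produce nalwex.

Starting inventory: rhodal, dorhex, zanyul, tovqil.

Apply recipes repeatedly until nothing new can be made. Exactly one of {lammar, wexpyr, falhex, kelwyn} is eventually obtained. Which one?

tovqil and dorhex → cororn (Recipe 7).
Using Recipe 3, cororn and tovqil make runfen.
rhodal and runfen → lammar (Recipe 1).
kelwyn would need nalcor, nalwex, and rhodal (Recipe 2), but nalcor is never obtained. wexpyr would need runfen, tovqil, and falhex (Recipe 8), but falhex is never obtained. No rule produces falhex, and it is not given.

lammar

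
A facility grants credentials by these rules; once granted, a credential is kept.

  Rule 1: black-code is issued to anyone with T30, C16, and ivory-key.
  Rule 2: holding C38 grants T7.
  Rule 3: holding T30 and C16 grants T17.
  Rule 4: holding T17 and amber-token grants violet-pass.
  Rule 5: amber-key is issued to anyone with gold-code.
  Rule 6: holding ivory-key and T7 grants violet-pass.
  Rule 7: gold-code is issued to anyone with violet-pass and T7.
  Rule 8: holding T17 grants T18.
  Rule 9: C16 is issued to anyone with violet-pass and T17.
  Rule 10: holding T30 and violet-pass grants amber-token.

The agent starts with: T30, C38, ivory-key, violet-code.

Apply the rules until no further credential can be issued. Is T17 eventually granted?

No

T17 would need T30 and C16 (Rule 3), but C16 is never granted.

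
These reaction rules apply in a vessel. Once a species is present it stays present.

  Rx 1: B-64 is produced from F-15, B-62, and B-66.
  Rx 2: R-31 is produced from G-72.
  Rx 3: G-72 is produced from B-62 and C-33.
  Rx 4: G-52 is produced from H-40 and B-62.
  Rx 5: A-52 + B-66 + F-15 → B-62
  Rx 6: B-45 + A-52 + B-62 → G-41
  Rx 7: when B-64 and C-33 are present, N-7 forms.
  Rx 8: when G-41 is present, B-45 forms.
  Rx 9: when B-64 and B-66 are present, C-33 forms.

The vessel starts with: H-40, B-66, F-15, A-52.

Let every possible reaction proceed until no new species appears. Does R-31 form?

Yes

A-52, B-66, and F-15 present → B-62 forms (Rx 5).
F-15, B-62, and B-66 present → B-64 forms (Rx 1).
B-64 and B-66 present → C-33 forms (Rx 9).
B-62 and C-33 present → G-72 forms (Rx 3).
G-72 present → R-31 forms (Rx 2).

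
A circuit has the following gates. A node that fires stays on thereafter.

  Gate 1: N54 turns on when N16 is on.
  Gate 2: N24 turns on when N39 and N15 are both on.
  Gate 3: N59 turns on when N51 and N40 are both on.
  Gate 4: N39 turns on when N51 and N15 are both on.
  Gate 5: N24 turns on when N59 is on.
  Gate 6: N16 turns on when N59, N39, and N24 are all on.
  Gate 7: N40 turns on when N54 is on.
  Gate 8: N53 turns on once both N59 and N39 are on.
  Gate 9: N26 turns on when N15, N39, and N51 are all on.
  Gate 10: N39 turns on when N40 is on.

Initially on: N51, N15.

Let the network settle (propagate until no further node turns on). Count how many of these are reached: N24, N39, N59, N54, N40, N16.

N51 and N15 are on, so N39 turns on (Gate 4).
Gate 2: N39 and N15 on → N24 on.
N24: reached.
N39: reached.
N59 would need N51 and N40 (Gate 3), but N40 never turns on.
N54 would need N16 (Gate 1), but N16 never turns on.
N40 would need N54 (Gate 7), but N54 never turns on.
N16 would need N59, N39, and N24 (Gate 6), but N59 never turns on.
Reached: N24 and N39 — 2 of the 6.

2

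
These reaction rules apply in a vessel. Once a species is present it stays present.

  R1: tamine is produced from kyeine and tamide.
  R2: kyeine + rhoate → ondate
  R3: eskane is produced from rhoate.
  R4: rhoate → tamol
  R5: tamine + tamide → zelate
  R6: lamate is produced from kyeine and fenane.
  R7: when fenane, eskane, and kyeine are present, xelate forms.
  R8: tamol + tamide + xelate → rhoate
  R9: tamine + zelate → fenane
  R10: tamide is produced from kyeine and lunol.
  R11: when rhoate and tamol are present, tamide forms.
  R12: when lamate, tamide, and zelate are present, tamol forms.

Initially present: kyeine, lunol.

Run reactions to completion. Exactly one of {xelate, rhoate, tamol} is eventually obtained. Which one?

kyeine and lunol present → tamide forms (R10).
kyeine and tamide present → tamine forms (R1).
tamine and tamide present → zelate forms (R5).
tamine and zelate present → fenane forms (R9).
kyeine and fenane present → lamate forms (R6).
lamate, tamide, and zelate present → tamol forms (R12).
rhoate would need tamol, tamide, and xelate (R8), but xelate never forms. xelate would need fenane, eskane, and kyeine (R7), but eskane never forms.

tamol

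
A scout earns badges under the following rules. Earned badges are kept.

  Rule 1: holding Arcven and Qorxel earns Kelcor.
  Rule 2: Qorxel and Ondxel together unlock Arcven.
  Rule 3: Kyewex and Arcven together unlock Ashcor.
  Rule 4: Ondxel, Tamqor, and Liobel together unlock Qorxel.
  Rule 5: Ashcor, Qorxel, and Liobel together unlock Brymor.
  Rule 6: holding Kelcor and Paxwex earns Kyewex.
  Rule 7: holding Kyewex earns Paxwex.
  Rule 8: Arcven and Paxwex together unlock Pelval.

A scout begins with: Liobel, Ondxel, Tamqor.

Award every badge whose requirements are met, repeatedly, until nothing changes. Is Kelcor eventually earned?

With Ondxel, Tamqor, and Liobel, Qorxel is earned (Rule 4).
With Qorxel and Ondxel, Arcven is earned (Rule 2).
With Arcven and Qorxel, Kelcor is earned (Rule 1).

Yes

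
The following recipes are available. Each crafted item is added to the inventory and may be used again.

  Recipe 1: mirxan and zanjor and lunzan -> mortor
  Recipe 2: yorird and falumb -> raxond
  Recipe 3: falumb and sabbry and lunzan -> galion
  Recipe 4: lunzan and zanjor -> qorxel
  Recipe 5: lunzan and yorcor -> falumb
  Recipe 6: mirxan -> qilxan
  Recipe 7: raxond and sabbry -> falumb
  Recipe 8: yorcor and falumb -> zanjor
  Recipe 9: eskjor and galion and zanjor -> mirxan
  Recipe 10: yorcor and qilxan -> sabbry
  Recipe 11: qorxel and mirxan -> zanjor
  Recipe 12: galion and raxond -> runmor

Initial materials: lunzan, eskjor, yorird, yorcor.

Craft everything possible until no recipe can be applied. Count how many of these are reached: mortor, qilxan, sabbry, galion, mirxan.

mortor would need mirxan, zanjor, and lunzan (Recipe 1), but mirxan is never obtained.
qilxan would need mirxan (Recipe 6), but mirxan is never obtained.
sabbry would need yorcor and qilxan (Recipe 10), but qilxan is never obtained.
galion would need falumb, sabbry, and lunzan (Recipe 3), but sabbry is never obtained.
mirxan would need eskjor, galion, and zanjor (Recipe 9), but galion is never obtained.
None of the 5 are reached.

0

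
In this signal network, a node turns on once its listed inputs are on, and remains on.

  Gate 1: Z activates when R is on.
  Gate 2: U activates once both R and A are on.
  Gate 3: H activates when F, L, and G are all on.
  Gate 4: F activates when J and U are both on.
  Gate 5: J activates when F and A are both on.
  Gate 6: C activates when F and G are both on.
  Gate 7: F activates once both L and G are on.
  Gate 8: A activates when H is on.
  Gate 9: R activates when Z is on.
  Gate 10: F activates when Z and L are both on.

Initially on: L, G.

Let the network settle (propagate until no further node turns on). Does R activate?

No

R would need Z (Gate 9), but Z never turns on.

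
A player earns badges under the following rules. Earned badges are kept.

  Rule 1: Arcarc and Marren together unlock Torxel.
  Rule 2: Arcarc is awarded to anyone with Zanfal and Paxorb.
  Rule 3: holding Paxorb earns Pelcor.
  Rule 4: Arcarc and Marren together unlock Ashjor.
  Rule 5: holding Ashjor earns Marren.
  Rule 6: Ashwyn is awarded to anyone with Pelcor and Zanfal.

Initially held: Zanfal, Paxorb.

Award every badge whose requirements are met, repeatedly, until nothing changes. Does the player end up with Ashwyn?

Yes

With Paxorb, Pelcor is earned (Rule 3).
With Pelcor and Zanfal, Ashwyn is earned (Rule 6).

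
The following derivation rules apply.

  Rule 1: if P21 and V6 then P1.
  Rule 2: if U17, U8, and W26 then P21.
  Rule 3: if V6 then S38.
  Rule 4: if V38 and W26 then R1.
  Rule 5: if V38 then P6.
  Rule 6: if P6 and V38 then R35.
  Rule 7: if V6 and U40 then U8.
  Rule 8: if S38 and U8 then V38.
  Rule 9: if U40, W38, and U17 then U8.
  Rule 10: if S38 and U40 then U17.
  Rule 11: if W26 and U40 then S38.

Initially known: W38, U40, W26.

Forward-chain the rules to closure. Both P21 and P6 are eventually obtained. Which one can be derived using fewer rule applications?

P21

P21: W26 and U40 hold, so S38 follows (Rule 11). S38 and U40 hold, so U17 follows (Rule 10). U40, W38, and U17 hold, so U8 follows (Rule 9). From U17, U8, and W26, Rule 2 gives P21. [4 rule applications]
P6: W26 and U40 hold, so S38 follows (Rule 11). S38 and U40 hold, so U17 follows (Rule 10). U40, W38, and U17 hold, so U8 follows (Rule 9). From S38 and U8, Rule 8 gives V38. V38 holds, so P6 follows (Rule 5). [5 rule applications]
P21 needs fewer.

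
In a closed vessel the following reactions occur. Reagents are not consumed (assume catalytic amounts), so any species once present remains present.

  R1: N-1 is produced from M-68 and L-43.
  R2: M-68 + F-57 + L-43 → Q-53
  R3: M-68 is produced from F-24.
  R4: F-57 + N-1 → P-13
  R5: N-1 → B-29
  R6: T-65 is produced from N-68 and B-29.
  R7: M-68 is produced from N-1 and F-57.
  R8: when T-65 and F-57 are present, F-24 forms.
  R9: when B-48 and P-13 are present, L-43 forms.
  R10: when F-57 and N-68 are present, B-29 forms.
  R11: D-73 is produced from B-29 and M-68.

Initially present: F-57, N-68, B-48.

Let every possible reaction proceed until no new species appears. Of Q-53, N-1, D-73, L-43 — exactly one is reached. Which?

D-73

F-57 and N-68 present → B-29 forms (R10).
N-68 and B-29 present → T-65 forms (R6).
T-65 and F-57 present → F-24 forms (R8).
F-24 present → M-68 forms (R3).
B-29 and M-68 present → D-73 forms (R11).
L-43 would need B-48 and P-13 (R9), but P-13 never forms. Q-53 would need M-68, F-57, and L-43 (R2), but L-43 never forms. N-1 would need M-68 and L-43 (R1), but L-43 never forms.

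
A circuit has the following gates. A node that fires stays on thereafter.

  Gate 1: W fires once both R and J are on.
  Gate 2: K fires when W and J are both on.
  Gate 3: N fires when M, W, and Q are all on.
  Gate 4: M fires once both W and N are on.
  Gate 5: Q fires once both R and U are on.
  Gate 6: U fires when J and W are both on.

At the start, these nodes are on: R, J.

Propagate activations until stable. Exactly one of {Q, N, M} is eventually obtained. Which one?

Q

R and J are on, so W fires (Gate 1).
Gate 6: J and W on → U on.
R and U are on, so Q fires (Gate 5).
M would need W and N (Gate 4), but N never turns on. N would need M, W, and Q (Gate 3), but M never turns on.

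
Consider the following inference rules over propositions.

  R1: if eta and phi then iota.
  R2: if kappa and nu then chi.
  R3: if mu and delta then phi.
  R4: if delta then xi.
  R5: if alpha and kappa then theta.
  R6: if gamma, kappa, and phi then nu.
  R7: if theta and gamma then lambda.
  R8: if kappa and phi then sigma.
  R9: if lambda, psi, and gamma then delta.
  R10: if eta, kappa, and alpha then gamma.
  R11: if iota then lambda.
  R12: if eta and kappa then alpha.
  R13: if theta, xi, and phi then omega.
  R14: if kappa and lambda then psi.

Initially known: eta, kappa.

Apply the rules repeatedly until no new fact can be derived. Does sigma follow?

sigma would need kappa and phi (R8), but phi is never established.

No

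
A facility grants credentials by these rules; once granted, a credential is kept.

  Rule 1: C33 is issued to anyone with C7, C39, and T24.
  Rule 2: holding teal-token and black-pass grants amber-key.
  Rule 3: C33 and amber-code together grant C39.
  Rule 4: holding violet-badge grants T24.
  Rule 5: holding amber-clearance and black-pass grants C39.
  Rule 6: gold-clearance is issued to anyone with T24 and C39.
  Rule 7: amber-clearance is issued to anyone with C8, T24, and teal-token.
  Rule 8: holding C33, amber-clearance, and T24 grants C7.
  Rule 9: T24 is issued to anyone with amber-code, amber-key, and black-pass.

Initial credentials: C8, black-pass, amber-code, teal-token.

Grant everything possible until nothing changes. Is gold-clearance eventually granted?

Holding teal-token and black-pass grants amber-key (Rule 2).
Holding amber-code, amber-key, and black-pass grants T24 (Rule 9).
Holding C8, T24, and teal-token grants amber-clearance (Rule 7).
Holding amber-clearance and black-pass grants C39 (Rule 5).
Holding T24 and C39 grants gold-clearance (Rule 6).

Yes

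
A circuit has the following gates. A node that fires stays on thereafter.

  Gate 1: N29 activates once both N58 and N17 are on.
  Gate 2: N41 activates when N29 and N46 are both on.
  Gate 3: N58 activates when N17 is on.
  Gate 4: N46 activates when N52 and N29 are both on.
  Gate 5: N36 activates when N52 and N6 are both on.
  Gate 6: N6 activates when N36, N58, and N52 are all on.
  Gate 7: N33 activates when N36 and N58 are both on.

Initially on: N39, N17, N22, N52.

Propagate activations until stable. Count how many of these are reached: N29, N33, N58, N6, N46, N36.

3

Gate 3: N17 on → N58 on.
N58 and N17 are on, so N29 activates (Gate 1).
Gate 4: N52 and N29 on → N46 on.
N29: reached.
N33 would need N36 and N58 (Gate 7), but N36 never turns on.
N58: reached.
N6 would need N36, N58, and N52 (Gate 6), but N36 never turns on.
N46: reached.
N36 would need N52 and N6 (Gate 5), but N6 never turns on.
Reached: N29, N58, and N46 — 3 of the 6.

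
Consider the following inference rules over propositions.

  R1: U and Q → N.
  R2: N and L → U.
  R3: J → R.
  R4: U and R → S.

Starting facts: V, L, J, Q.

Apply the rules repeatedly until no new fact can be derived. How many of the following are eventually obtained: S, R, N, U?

From J, R3 gives R.
S would need U and R (R4), but U is never established.
R: reached.
N would need U and Q (R1), but U is never established.
U would need N and L (R2), but N is never established.
Reached: R — 1 of the 4.

1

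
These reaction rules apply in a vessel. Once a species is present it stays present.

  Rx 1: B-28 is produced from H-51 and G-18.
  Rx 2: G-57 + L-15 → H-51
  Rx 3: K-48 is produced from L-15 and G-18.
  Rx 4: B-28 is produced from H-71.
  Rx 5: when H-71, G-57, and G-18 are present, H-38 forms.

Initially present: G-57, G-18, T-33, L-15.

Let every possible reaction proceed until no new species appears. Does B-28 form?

Yes

G-57 and L-15 present → H-51 forms (Rx 2).
H-51 and G-18 present → B-28 forms (Rx 1).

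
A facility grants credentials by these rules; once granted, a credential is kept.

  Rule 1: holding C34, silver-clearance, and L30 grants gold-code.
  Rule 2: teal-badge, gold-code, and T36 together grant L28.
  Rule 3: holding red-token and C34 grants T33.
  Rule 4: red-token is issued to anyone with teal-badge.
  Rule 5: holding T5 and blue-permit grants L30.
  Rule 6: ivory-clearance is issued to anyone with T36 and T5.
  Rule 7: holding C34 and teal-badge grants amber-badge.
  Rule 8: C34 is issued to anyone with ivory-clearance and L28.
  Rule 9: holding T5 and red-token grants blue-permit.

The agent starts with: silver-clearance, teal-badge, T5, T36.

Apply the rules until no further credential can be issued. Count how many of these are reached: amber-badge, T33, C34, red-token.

1

Holding teal-badge grants red-token (Rule 4).
amber-badge would need C34 and teal-badge (Rule 7), but C34 is never granted.
T33 would need red-token and C34 (Rule 3), but C34 is never granted.
C34 would need ivory-clearance and L28 (Rule 8), but L28 is never granted.
red-token: reached.
Reached: red-token — 1 of the 4.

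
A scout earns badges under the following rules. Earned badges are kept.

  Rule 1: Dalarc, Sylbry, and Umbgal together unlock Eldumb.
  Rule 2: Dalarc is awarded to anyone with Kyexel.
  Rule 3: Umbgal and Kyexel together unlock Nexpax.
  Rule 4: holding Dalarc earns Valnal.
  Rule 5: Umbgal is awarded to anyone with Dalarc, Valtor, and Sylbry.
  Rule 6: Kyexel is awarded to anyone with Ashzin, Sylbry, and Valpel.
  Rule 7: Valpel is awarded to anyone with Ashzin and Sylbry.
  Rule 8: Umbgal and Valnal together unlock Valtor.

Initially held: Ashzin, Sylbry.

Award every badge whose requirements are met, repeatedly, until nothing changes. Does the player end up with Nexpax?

Nexpax would need Umbgal and Kyexel (Rule 3), but Umbgal is never earned.

No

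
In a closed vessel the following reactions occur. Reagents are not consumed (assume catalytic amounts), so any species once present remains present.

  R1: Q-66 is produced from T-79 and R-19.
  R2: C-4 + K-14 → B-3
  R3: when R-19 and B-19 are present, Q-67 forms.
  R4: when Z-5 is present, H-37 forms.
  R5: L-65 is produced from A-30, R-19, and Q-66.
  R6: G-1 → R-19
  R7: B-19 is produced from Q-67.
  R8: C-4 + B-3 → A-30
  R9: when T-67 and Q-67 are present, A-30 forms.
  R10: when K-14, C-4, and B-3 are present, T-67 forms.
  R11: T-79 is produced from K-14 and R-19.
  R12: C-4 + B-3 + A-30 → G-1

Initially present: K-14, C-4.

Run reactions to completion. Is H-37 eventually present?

H-37 would need Z-5 (R4), but Z-5 never forms.

No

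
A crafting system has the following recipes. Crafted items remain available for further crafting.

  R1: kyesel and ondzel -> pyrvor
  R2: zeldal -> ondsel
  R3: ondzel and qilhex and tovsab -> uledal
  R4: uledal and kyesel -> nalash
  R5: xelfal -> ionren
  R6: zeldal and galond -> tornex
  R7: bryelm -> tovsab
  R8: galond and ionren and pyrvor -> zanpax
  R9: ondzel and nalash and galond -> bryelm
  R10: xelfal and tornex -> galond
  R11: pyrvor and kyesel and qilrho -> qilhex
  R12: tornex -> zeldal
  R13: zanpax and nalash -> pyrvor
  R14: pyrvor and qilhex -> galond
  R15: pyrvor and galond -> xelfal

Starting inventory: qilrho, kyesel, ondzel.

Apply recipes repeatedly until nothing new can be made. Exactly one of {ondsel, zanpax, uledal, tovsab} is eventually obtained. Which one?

zanpax

kyesel and ondzel -> pyrvor (R1).
Using R11, pyrvor, kyesel, and qilrho make qilhex.
Using R14, pyrvor and qilhex make galond.
Using R15, pyrvor and galond make xelfal.
Using R5, xelfal makes ionren.
galond and ionren and pyrvor -> zanpax (R8).
uledal would need ondzel, qilhex, and tovsab (R3), but tovsab is never obtained. tovsab would need bryelm (R7), but bryelm is never obtained. ondsel would need zeldal (R2), but zeldal is never obtained.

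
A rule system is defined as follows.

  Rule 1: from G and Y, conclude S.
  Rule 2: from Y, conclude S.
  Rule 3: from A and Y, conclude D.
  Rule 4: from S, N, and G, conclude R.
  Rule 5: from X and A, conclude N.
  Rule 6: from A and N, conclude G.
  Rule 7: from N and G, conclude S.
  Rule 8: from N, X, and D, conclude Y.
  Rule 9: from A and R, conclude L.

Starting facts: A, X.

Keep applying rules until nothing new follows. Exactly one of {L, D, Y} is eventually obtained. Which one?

L

From X and A, Rule 5 gives N.
A and N hold, so G follows (Rule 6).
From N and G, Rule 7 gives S.
From S, N, and G, Rule 4 gives R.
A and R hold, so L follows (Rule 9).
D would need A and Y (Rule 3), but Y is never established. Y would need N, X, and D (Rule 8), but D is never established.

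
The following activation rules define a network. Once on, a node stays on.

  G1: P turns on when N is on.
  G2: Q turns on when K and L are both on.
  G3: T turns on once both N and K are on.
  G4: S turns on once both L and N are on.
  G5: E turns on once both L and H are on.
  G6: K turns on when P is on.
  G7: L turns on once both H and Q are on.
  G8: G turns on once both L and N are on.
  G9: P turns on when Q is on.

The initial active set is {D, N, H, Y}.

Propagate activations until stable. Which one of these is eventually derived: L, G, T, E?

N is on, so P turns on (G1).
P is on, so K turns on (G6).
N and K are on, so T turns on (G3).
L would need H and Q (G7), but Q never turns on. G would need L and N (G8), but L never turns on. E would need L and H (G5), but L never turns on.

T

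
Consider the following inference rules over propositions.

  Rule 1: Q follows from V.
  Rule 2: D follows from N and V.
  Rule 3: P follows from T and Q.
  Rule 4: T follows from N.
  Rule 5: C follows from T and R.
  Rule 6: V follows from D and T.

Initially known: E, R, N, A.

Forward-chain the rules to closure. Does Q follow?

Q would need V (Rule 1), but V is never established.

No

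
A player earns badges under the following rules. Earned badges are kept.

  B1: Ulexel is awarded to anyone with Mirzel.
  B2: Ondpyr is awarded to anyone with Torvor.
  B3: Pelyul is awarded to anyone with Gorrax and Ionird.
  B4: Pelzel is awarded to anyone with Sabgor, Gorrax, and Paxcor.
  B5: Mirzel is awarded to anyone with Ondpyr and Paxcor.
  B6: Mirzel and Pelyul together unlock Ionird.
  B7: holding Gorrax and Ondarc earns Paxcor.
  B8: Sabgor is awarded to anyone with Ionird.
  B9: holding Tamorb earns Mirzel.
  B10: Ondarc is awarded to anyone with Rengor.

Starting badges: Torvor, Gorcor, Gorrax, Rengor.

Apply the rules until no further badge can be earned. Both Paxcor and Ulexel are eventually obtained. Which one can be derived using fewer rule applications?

Paxcor

Paxcor: With Rengor, Ondarc is earned (B10). With Gorrax and Ondarc, Paxcor is earned (B7). [2 rule applications]
Ulexel: With Rengor, Ondarc is earned (B10). With Torvor, Ondpyr is earned (B2). With Gorrax and Ondarc, Paxcor is earned (B7). With Ondpyr and Paxcor, Mirzel is earned (B5). With Mirzel, Ulexel is earned (B1). [5 rule applications]
Paxcor needs fewer.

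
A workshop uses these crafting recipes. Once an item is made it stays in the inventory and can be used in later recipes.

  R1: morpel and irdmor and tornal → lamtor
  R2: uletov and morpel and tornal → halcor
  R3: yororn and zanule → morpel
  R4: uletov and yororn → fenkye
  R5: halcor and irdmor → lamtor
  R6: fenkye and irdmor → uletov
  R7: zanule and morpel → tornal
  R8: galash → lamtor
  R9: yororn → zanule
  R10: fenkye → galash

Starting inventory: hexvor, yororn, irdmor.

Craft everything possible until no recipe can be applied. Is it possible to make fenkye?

fenkye would need uletov and yororn (R4), but uletov is never obtained.

No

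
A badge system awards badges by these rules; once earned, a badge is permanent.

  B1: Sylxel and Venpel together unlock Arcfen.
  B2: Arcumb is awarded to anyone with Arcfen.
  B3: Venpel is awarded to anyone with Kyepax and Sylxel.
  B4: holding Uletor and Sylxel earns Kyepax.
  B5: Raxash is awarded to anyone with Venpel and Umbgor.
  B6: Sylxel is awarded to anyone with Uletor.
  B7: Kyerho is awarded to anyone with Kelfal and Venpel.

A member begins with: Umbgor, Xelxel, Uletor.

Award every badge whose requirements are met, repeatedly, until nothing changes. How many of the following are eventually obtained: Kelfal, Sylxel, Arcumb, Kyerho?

With Uletor, Sylxel is earned (B6).
With Uletor and Sylxel, Kyepax is earned (B4).
With Kyepax and Sylxel, Venpel is earned (B3).
With Sylxel and Venpel, Arcfen is earned (B1).
With Arcfen, Arcumb is earned (B2).
No rule produces Kelfal, and it is not given.
Sylxel: reached.
Arcumb: reached.
Kyerho would need Kelfal and Venpel (B7), but Kelfal is never earned.
Reached: Sylxel and Arcumb — 2 of the 4.

2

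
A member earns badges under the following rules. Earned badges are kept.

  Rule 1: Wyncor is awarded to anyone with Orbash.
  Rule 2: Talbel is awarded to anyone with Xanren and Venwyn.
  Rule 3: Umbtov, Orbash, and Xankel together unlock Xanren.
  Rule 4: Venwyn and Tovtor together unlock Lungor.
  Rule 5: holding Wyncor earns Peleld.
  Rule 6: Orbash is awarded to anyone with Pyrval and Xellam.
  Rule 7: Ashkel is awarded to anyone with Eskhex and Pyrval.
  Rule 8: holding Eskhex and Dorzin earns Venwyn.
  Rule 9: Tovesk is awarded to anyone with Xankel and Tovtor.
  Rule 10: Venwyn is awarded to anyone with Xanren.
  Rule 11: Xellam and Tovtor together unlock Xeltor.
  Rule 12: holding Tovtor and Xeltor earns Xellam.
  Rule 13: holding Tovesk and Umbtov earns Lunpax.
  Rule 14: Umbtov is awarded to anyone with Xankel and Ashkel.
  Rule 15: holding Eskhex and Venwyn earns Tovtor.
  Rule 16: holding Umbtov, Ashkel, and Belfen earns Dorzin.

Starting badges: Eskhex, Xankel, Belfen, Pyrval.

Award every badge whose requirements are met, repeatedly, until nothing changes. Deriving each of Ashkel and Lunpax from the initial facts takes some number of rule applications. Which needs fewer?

Ashkel: With Eskhex and Pyrval, Ashkel is earned (Rule 7). [1 rule application]
Lunpax: With Eskhex and Pyrval, Ashkel is earned (Rule 7). With Xankel and Ashkel, Umbtov is earned (Rule 14). With Umbtov, Ashkel, and Belfen, Dorzin is earned (Rule 16). With Eskhex and Dorzin, Venwyn is earned (Rule 8). With Eskhex and Venwyn, Tovtor is earned (Rule 15). With Xankel and Tovtor, Tovesk is earned (Rule 9). With Tovesk and Umbtov, Lunpax is earned (Rule 13). [7 rule applications]
Ashkel needs fewer.

Ashkel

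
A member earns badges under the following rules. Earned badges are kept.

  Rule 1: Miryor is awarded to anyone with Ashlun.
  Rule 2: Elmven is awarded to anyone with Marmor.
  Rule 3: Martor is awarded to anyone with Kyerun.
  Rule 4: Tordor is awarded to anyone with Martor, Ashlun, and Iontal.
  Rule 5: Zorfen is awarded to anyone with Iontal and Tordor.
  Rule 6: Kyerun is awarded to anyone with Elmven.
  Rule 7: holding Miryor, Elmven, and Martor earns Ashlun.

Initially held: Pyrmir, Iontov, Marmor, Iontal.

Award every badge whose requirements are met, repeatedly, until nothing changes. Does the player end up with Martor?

With Marmor, Elmven is earned (Rule 2).
With Elmven, Kyerun is earned (Rule 6).
With Kyerun, Martor is earned (Rule 3).

Yes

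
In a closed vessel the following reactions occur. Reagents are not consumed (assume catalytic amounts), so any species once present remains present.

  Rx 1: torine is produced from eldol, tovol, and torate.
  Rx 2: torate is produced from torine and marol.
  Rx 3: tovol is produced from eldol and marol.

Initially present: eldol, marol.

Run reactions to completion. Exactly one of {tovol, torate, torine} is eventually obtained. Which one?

tovol

eldol and marol present → tovol forms (Rx 3).
torine would need eldol, tovol, and torate (Rx 1), but torate never forms. torate would need torine and marol (Rx 2), but torine never forms.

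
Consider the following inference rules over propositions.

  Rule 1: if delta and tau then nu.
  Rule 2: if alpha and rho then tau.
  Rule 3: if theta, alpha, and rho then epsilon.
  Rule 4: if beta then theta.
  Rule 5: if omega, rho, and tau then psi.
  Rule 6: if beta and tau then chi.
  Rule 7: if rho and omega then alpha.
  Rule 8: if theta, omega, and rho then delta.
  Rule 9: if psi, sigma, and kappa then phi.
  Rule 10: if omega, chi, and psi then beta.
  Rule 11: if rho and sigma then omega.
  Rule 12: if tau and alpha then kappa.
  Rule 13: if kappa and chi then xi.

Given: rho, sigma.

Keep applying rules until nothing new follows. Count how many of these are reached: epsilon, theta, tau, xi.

rho and sigma hold, so omega follows (Rule 11).
rho and omega hold, so alpha follows (Rule 7).
From alpha and rho, Rule 2 gives tau.
epsilon would need theta, alpha, and rho (Rule 3), but theta is never established.
theta would need beta (Rule 4), but beta is never established.
tau: reached.
xi would need kappa and chi (Rule 13), but chi is never established.
Reached: tau — 1 of the 4.

1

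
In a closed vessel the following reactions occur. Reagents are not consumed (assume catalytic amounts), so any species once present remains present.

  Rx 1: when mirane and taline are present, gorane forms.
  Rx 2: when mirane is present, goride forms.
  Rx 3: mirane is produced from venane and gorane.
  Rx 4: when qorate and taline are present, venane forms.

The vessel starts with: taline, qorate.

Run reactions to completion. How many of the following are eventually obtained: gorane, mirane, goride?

gorane would need mirane and taline (Rx 1), but mirane never forms.
mirane would need venane and gorane (Rx 3), but gorane never forms.
goride would need mirane (Rx 2), but mirane never forms.
None of the 3 are reached.

0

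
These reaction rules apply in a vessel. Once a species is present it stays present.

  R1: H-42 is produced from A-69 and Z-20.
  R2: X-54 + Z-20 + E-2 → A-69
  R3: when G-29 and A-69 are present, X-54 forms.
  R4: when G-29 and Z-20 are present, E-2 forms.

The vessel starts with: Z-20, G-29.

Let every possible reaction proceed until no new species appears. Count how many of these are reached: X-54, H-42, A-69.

0

X-54 would need G-29 and A-69 (R3), but A-69 never forms.
H-42 would need A-69 and Z-20 (R1), but A-69 never forms.
A-69 would need X-54, Z-20, and E-2 (R2), but X-54 never forms.
None of the 3 are reached.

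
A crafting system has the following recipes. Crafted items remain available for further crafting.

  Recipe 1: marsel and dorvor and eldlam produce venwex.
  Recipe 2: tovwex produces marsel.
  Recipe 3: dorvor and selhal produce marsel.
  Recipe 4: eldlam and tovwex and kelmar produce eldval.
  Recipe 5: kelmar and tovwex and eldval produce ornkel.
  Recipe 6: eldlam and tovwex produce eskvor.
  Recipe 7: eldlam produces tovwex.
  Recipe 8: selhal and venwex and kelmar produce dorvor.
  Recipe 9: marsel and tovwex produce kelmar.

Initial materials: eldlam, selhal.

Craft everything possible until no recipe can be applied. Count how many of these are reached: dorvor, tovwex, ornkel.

Using Recipe 7, eldlam makes tovwex.
Using Recipe 2, tovwex makes marsel.
Using Recipe 9, marsel and tovwex make kelmar.
eldlam and tovwex and kelmar → eldval (Recipe 4).
kelmar and tovwex and eldval → ornkel (Recipe 5).
dorvor would need selhal, venwex, and kelmar (Recipe 8), but venwex is never obtained.
tovwex: reached.
ornkel: reached.
Reached: tovwex and ornkel — 2 of the 3.

2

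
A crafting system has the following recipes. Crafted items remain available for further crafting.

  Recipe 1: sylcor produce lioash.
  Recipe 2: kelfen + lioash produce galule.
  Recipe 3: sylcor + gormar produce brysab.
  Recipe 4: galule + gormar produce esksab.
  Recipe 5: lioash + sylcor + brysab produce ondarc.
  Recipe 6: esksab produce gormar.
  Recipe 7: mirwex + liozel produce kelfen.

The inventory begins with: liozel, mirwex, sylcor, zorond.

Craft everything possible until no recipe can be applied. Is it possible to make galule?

Yes

sylcor → lioash (Recipe 1).
Using Recipe 7, mirwex and liozel make kelfen.
Using Recipe 2, kelfen and lioash make galule.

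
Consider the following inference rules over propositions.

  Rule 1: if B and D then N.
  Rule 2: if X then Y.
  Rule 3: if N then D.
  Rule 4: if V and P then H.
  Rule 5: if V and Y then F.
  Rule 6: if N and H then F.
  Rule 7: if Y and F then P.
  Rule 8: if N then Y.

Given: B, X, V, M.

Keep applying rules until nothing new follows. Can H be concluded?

From X, Rule 2 gives Y.
From V and Y, Rule 5 gives F.
From Y and F, Rule 7 gives P.
From V and P, Rule 4 gives H.

Yes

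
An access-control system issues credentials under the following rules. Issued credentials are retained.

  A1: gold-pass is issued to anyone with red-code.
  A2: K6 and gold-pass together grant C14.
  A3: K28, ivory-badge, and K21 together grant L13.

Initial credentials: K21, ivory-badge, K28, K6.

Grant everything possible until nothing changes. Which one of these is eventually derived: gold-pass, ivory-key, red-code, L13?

Holding K28, ivory-badge, and K21 grants L13 (A3).
gold-pass would need red-code (A1), but red-code is never granted. No rule produces red-code, and it is not given. No rule produces ivory-key, and it is not given.

L13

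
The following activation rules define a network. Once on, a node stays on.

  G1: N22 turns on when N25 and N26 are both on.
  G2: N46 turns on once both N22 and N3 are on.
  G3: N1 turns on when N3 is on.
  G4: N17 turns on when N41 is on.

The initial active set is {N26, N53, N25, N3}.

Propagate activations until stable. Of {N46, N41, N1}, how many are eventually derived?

N25 and N26 are on, so N22 turns on (G1).
G3: N3 on → N1 on.
N22 and N3 are on, so N46 turns on (G2).
N46: reached.
No rule produces N41, and it is not given.
N1: reached.
Reached: N46 and N1 — 2 of the 3.

2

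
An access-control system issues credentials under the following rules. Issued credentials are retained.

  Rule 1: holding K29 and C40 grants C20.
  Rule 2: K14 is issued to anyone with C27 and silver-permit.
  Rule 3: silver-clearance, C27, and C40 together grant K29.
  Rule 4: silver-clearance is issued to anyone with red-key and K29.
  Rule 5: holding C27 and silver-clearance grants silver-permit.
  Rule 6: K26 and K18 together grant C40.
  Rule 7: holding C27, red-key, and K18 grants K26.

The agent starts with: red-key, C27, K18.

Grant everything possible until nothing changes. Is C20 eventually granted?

C20 would need K29 and C40 (Rule 1), but K29 is never granted.

No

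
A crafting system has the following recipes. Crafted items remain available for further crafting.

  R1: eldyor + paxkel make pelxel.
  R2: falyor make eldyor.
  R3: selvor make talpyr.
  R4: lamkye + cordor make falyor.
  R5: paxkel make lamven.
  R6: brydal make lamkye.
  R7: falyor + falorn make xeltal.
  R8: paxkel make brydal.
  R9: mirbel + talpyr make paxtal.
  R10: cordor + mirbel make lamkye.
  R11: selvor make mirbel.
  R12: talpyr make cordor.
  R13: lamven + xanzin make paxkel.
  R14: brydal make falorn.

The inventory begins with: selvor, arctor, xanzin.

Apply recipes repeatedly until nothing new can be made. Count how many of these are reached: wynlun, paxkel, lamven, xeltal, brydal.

0

No rule produces wynlun, and it is not given.
paxkel would need lamven and xanzin (R13), but lamven is never obtained.
lamven would need paxkel (R5), but paxkel is never obtained.
xeltal would need falyor and falorn (R7), but falorn is never obtained.
brydal would need paxkel (R8), but paxkel is never obtained.
None of the 5 are reached.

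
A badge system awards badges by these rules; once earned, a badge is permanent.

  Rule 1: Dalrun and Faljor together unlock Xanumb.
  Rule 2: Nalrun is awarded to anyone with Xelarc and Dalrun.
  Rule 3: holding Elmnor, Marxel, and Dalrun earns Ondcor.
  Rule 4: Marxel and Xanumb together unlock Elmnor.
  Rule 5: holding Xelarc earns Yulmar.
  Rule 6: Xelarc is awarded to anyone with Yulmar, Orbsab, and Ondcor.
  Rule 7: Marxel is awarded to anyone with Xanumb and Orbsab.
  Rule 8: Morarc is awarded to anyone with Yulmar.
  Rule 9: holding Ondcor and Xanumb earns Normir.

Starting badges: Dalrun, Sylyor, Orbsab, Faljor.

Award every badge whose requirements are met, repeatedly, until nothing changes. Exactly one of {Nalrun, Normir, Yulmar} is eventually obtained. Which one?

Normir

With Dalrun and Faljor, Xanumb is earned (Rule 1).
With Xanumb and Orbsab, Marxel is earned (Rule 7).
With Marxel and Xanumb, Elmnor is earned (Rule 4).
With Elmnor, Marxel, and Dalrun, Ondcor is earned (Rule 3).
With Ondcor and Xanumb, Normir is earned (Rule 9).
Nalrun would need Xelarc and Dalrun (Rule 2), but Xelarc is never earned. Yulmar would need Xelarc (Rule 5), but Xelarc is never earned.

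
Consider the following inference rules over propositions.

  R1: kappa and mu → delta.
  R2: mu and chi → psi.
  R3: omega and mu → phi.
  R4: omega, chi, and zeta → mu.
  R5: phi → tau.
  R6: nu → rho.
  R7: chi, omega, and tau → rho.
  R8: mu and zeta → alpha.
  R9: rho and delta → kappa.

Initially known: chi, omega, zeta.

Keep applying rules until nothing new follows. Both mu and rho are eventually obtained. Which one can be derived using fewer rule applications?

mu

mu: omega, chi, and zeta hold, so mu follows (R4). [1 rule application]
rho: omega, chi, and zeta hold, so mu follows (R4). omega and mu hold, so phi follows (R3). From phi, R5 gives tau. From chi, omega, and tau, R7 gives rho. [4 rule applications]
mu needs fewer.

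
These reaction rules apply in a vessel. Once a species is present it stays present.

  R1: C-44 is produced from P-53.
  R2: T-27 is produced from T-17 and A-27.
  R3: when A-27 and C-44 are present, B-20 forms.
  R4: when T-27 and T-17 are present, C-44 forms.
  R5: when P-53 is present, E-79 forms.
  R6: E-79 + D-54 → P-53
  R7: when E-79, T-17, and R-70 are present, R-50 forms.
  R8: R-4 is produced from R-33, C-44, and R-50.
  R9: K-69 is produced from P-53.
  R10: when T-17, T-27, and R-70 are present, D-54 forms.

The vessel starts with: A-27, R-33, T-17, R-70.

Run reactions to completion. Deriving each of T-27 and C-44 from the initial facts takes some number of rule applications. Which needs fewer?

T-27

T-27: T-17 and A-27 present → T-27 forms (R2). [1 rule application]
C-44: T-17 and A-27 present → T-27 forms (R2). T-27 and T-17 present → C-44 forms (R4). [2 rule applications]
T-27 needs fewer.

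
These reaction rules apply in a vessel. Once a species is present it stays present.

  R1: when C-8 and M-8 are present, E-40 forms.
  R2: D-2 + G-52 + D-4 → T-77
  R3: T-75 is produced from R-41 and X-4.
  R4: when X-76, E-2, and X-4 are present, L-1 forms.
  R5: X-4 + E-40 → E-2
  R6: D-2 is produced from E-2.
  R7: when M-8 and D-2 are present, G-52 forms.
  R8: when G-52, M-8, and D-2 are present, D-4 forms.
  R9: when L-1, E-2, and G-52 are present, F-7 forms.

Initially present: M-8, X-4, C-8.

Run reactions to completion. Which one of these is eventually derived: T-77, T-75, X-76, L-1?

C-8 and M-8 present → E-40 forms (R1).
X-4 and E-40 present → E-2 forms (R5).
E-2 present → D-2 forms (R6).
M-8 and D-2 present → G-52 forms (R7).
G-52, M-8, and D-2 present → D-4 forms (R8).
D-2, G-52, and D-4 present → T-77 forms (R2).
No rule produces X-76, and it is not given. L-1 would need X-76, E-2, and X-4 (R4), but X-76 never forms. T-75 would need R-41 and X-4 (R3), but R-41 never forms.

T-77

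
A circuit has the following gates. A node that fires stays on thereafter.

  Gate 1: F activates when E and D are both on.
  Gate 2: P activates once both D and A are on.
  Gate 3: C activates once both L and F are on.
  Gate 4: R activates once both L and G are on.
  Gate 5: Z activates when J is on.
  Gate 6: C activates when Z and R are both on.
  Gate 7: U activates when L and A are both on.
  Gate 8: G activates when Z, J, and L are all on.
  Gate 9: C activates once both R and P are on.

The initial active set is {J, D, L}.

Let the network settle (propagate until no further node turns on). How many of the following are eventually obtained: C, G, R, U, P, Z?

J is on, so Z activates (Gate 5).
Z, J, and L are on, so G activates (Gate 8).
Gate 4: L and G on → R on.
Gate 6: Z and R on → C on.
C: reached.
G: reached.
R: reached.
U would need L and A (Gate 7), but A never turns on.
P would need D and A (Gate 2), but A never turns on.
Z: reached.
Reached: C, G, R, and Z — 4 of the 6.

4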